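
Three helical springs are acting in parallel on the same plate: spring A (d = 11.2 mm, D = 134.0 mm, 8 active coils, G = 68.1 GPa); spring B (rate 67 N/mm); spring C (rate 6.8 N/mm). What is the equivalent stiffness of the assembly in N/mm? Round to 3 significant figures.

80.8 N/mm

k_A = Gd⁴/(8D³N_a) = (68.1×10³)(11.2⁴)/(8·134.0³·8) = 6.9586 N/mm
Parallel: k_eq = 6.9586 + 67 + 6.8 = 80.759 N/mm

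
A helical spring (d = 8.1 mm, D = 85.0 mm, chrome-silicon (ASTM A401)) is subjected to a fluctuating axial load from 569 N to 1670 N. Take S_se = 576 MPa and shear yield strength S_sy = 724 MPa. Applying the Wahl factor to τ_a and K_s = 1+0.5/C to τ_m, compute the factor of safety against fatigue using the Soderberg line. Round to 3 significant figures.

0.907

C = D/d = 85.0/8.1 = 10.4938; K_W = (4C−1)/(4C−4)+0.615/C = 1.1376; K_s = 1+0.5/C = 1.0476
F_a = (F_max−F_min)/2 = 550.5 N; F_m = (F_max+F_min)/2 = 1119.5 N
τ_a = K_W·8F_aD/(πd³) = 1.1376 × 224.21 = 255.07 MPa
τ_m = K_s·8F_mD/(πd³) = 1.0476 × 455.96 = 477.69 MPa
Soderberg: 1/n_f = τ_a/S_se + τ_m/S_sy = 255.07/576 + 477.69/724 = 0.44282 + 0.65979 = 1.1026
n_f = 1/1.1026 = 0.9069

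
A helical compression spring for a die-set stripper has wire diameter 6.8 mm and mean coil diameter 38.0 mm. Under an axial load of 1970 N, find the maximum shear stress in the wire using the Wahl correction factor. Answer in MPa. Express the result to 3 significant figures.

772 MPa

Spring index C = D/d = 38.0/6.8 = 5.5882
K_W = (4C−1)/(4C−4) + 0.615/C = 21.353/18.353 + 0.1101 = 1.2735
τ₀ = 8FD/(πd³) = 8·1970·38.0/(π·6.8³) = 598880/987.82 = 606.27 MPa
τ_max = K·τ₀ = 1.2735 × 606.27 = 772.09 MPa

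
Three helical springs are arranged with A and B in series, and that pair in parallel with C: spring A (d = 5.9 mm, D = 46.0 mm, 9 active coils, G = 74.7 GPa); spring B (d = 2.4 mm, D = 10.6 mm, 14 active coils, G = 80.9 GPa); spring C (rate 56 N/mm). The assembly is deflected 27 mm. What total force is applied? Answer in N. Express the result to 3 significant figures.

1720 N

k_A = Gd⁴/(8D³N_a) = (74.7×10³)(5.9⁴)/(8·46.0³·9) = 12.916 N/mm
k_B = Gd⁴/(8D³N_a) = (80.9×10³)(2.4⁴)/(8·10.6³·14) = 20.121 N/mm
Springs A,B series: k_AB = 1/(1/12.916+1/20.121) = 7.8664 N/mm; parallel with C: k_eq = 7.8664+56 = 63.866 N/mm
F = k_eq·δ = 63.866·27 = 1724.4 N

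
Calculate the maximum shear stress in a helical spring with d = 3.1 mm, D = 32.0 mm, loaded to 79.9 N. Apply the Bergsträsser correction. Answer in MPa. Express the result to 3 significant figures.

247 MPa

Spring index C = D/d = 32.0/3.1 = 10.3226
K_B = (4C+2)/(4C−3) = 43.290/38.290 = 1.1306
τ₀ = 8FD/(πd³) = 8·79.9·32.0/(π·3.1³) = 20454.4/93.591 = 218.55 MPa
τ_max = K·τ₀ = 1.1306 × 218.55 = 247.09 MPa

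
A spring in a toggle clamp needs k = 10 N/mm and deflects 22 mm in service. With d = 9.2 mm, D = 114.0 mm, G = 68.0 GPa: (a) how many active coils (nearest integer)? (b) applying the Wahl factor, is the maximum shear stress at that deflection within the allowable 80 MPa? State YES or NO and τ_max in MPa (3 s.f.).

N_a = Gd⁴/(8D³k) = (68.0×10³)(9.2⁴)/(8·114.0³·10) = 4.11 → N_a = 4
Actual rate k = Gd⁴/(8D³·4) = 10.275 N/mm
Working load F = kδ = 10.275·22 = 226.06 N
C = 114.0/9.2 = 12.3913; K_W = (4C−1)/(4C−4)+0.615/C = 1.1155
τ_max = K_W·8FD/(πd³) = 1.1155·84.275 = 94.007 MPa
τ_max > 80 MPa → exceeds allowable

(a) 4 coils; (b) NO, τ_max = 94.0 MPa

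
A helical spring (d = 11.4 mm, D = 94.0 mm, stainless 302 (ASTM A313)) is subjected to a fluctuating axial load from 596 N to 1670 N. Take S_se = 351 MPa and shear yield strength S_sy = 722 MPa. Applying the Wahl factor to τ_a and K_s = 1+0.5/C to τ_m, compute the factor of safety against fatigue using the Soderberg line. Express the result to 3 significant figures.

C = D/d = 94.0/11.4 = 8.2456; K_W = (4C−1)/(4C−4)+0.615/C = 1.1781; K_s = 1+0.5/C = 1.0606
F_a = (F_max−F_min)/2 = 537 N; F_m = (F_max+F_min)/2 = 1133 N
τ_a = K_W·8F_aD/(πd³) = 1.1781 × 86.762 = 102.21 MPa
τ_m = K_s·8F_mD/(πd³) = 1.0606 × 183.06 = 194.16 MPa
Soderberg: 1/n_f = τ_a/S_se + τ_m/S_sy = 102.21/351 + 194.16/722 = 0.29121 + 0.26891 = 0.56012
n_f = 1/0.56012 = 1.785

1.79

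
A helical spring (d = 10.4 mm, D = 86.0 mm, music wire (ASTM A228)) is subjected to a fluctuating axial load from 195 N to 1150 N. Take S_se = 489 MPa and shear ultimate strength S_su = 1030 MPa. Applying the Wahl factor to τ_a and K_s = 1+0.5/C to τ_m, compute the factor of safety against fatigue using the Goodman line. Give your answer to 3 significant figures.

C = D/d = 86.0/10.4 = 8.2692; K_W = (4C−1)/(4C−4)+0.615/C = 1.1775; K_s = 1+0.5/C = 1.0605
F_a = (F_max−F_min)/2 = 477.5 N; F_m = (F_max+F_min)/2 = 672.5 N
τ_a = K_W·8F_aD/(πd³) = 1.1775 × 92.963 = 109.47 MPa
τ_m = K_s·8F_mD/(πd³) = 1.0605 × 130.93 = 138.84 MPa
Goodman: 1/n_f = τ_a/S_se + τ_m/S_su = 109.47/489 + 138.84/1030 = 0.22386 + 0.13480 = 0.35866
n_f = 1/0.35866 = 2.788

2.79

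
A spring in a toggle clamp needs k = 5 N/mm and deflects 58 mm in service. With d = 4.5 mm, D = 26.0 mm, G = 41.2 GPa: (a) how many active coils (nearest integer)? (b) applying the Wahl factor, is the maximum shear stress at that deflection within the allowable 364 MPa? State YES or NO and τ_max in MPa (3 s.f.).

(a) 24 coils; (b) YES, τ_max = 267 MPa

N_a = Gd⁴/(8D³k) = (41.2×10³)(4.5⁴)/(8·26.0³·5) = 24.03 → N_a = 24
Actual rate k = Gd⁴/(8D³·24) = 5.0064 N/mm
Working load F = kδ = 5.0064·58 = 290.37 N
C = 26.0/4.5 = 5.7778; K_W = (4C−1)/(4C−4)+0.615/C = 1.2634
τ_max = K_W·8FD/(πd³) = 1.2634·210.97 = 266.55 MPa
τ_max ≤ 364 MPa → acceptable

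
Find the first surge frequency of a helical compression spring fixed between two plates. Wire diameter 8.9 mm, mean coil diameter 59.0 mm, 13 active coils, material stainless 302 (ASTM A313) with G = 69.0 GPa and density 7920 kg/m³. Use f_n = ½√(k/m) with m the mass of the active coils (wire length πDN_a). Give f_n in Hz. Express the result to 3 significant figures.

k = Gd⁴/(8D³N_a) = (69.0×10³)(8.9⁴)/(8·59.0³·13) = 20.268 N/mm = 20268 N/m
Wire length L = πDN_a = π·59.0·13 = 2409.6 mm
m = ρ·(πd²/4)·L = 7920 × 62.211×10⁻⁶ m² × 2.4096 m = 1.1872 kg
f_n = ½√(k/m) = 0.5·√(20268/1.1872) = 0.5·√(17072) = 65.33 Hz

65.3 Hz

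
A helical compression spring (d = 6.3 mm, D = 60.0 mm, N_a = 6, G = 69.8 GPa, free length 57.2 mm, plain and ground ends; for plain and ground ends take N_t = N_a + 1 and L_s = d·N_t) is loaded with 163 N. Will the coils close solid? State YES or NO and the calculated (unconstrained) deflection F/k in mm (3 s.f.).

YES, δ = 15.4 mm

k = Gd⁴/(8D³N_a) = (69.8×10³)(6.3⁴)/(8·60.0³·6) = 10.605 N/mm
N_t = 7; L_s = 6.3·7 = 44.1 mm; δ_solid = L₀ − L_s = 57.2 − 44.1 = 13.1 mm
δ = F/k = 163/10.605 = 15.37 mm
δ ≥ δ_solid → spring goes solid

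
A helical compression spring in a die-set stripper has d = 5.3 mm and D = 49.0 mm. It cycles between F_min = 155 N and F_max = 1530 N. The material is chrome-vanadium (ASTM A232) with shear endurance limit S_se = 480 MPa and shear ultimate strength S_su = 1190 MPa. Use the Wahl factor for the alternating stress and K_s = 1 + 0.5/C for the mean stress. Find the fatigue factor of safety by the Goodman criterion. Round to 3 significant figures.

0.496

C = D/d = 49.0/5.3 = 9.2453; K_W = (4C−1)/(4C−4)+0.615/C = 1.1575; K_s = 1+0.5/C = 1.0541
F_a = (F_max−F_min)/2 = 687.5 N; F_m = (F_max+F_min)/2 = 842.5 N
τ_a = K_W·8F_aD/(πd³) = 1.1575 × 576.21 = 666.95 MPa
τ_m = K_s·8F_mD/(πd³) = 1.0541 × 706.12 = 744.31 MPa
Goodman: 1/n_f = τ_a/S_se + τ_m/S_su = 666.95/480 + 744.31/1190 = 1.38949 + 0.62547 = 2.015
n_f = 1/2.015 = 0.4963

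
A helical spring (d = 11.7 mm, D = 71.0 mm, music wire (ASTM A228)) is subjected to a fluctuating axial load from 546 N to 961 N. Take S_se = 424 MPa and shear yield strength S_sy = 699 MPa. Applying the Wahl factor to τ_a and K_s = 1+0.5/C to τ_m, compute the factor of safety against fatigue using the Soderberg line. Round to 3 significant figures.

C = D/d = 71.0/11.7 = 6.0684; K_W = (4C−1)/(4C−4)+0.615/C = 1.2493; K_s = 1+0.5/C = 1.0824
F_a = (F_max−F_min)/2 = 207.5 N; F_m = (F_max+F_min)/2 = 753.5 N
τ_a = K_W·8F_aD/(πd³) = 1.2493 × 23.424 = 29.264 MPa
τ_m = K_s·8F_mD/(πd³) = 1.0824 × 85.06 = 92.068 MPa
Soderberg: 1/n_f = τ_a/S_se + τ_m/S_sy = 29.264/424 + 92.068/699 = 0.06902 + 0.13171 = 0.20073
n_f = 1/0.20073 = 4.982

4.98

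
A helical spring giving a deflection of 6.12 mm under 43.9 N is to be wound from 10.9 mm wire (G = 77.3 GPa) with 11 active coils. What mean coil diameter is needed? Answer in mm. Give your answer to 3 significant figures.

120 mm

Required rate k = F/δ = 43.9/6.12 = 7.1732 N/mm
D = (Gd⁴/(8N_a·k))^(1/3) = (77.3×10³·10.9⁴/(8·11·7.1732))^(1/3)
  = (1.72858e+06)^(1/3) = 120.0134 mm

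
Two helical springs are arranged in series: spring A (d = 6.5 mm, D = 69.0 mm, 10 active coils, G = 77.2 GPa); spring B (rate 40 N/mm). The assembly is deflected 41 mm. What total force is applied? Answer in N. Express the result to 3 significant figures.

k_A = Gd⁴/(8D³N_a) = (77.2×10³)(6.5⁴)/(8·69.0³·10) = 5.2436 N/mm
Series: 1/k_eq = 1/5.2436 + 1/40 = 0.21571; k_eq = 4.6359 N/mm
F = k_eq·δ = 4.6359·41 = 190.07 N

190 N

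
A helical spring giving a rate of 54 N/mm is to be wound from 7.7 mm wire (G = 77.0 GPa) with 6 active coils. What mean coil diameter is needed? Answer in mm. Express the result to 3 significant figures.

D = (Gd⁴/(8N_a·k))^(1/3) = (77.0×10³·7.7⁴/(8·6·54))^(1/3)
  = (104428)^(1/3) = 47.0912 mm

47.1 mm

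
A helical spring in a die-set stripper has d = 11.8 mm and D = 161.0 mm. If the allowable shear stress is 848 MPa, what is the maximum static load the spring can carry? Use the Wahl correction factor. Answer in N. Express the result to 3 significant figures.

C = D/d = 161.0/11.8 = 13.6441
K_W = (4C−1)/(4C−4) + 0.615/C = 53.576/50.576 + 0.0451 = 1.1044
τ_max = K·8FD/(πd³) → F_max = τ_allow·πd³/(8DK)
F_max = 848·π·11.8³/(8·161.0·1.1044) = 4.3772e+06/1422.5 = 3077.2 N

3080 N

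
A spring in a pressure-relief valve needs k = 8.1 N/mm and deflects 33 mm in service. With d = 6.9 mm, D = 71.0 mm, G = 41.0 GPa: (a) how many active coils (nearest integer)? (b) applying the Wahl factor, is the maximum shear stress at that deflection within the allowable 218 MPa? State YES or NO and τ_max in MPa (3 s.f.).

N_a = Gd⁴/(8D³k) = (41.0×10³)(6.9⁴)/(8·71.0³·8.1) = 4.007 → N_a = 4
Actual rate k = Gd⁴/(8D³·4) = 8.1144 N/mm
Working load F = kδ = 8.1144·33 = 267.77 N
C = 71.0/6.9 = 10.2899; K_W = (4C−1)/(4C−4)+0.615/C = 1.1405
τ_max = K_W·8FD/(πd³) = 1.1405·147.37 = 168.08 MPa
τ_max ≤ 218 MPa → acceptable

(a) 4 coils; (b) YES, τ_max = 168 MPa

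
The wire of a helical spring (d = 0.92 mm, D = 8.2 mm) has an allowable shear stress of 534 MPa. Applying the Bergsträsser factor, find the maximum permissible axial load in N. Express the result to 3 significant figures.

17.3 N

C = D/d = 8.2/0.92 = 8.9130
K_B = (4C+2)/(4C−3) = 37.652/32.652 = 1.1531
τ_max = K·8FD/(πd³) → F_max = τ_allow·πd³/(8DK)
F_max = 534·π·0.92³/(8·8.2·1.1531) = 1306.3/75.645 = 17.269 N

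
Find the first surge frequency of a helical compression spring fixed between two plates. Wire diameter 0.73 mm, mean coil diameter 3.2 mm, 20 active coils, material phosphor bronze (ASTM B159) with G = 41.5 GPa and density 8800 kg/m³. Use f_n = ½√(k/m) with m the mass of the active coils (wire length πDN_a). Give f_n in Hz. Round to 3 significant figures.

871 Hz

k = Gd⁴/(8D³N_a) = (41.5×10³)(0.73⁴)/(8·3.2³·20) = 2.2479 N/mm = 2247.9 N/m
Wire length L = πDN_a = π·3.2·20 = 201.06 mm
m = ρ·(πd²/4)·L = 8800 × 0.41854×10⁻⁶ m² × 0.20106 m = 0.00074054 kg
f_n = ½√(k/m) = 0.5·√(2247.9/0.00074054) = 0.5·√(3.0354e+06) = 871.13 Hz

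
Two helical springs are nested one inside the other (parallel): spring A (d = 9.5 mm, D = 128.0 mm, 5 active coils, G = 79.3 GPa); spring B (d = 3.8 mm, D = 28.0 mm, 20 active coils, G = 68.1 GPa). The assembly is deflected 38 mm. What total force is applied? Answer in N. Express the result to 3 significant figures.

k_A = Gd⁴/(8D³N_a) = (79.3×10³)(9.5⁴)/(8·128.0³·5) = 7.6998 N/mm
k_B = Gd⁴/(8D³N_a) = (68.1×10³)(3.8⁴)/(8·28.0³·20) = 4.0428 N/mm
Parallel: k_eq = 7.6998 + 4.0428 = 11.743 N/mm
F = k_eq·δ = 11.743·38 = 446.22 N

446 N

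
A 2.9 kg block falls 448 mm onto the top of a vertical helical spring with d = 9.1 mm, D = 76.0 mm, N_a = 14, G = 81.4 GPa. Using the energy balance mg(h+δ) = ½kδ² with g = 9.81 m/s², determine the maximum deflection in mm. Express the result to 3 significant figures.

k = Gd⁴/(8D³N_a) = (81.4×10³)(9.1⁴)/(8·76.0³·14) = 11.354 N/mm
W = mg = 2.9 × 9.81 = 28.449 N
½kδ² − Wδ − Wh = 0 → δ = (W + √(W² + 2kWh))/k
δ = (28.449 + √(809.35 + 289405))/11.354 = (28.449 + 538.72)/11.354 = 49.955 mm

50.0 mm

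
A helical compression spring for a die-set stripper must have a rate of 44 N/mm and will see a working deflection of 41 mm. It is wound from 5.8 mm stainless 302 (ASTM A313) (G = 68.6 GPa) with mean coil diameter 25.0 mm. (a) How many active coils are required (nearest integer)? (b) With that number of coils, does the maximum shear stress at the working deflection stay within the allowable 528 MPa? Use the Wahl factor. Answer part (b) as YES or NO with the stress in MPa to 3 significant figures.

N_a = Gd⁴/(8D³k) = (68.6×10³)(5.8⁴)/(8·25.0³·44) = 14.11 → N_a = 14
Actual rate k = Gd⁴/(8D³·14) = 44.361 N/mm
Working load F = kδ = 44.361·41 = 1818.8 N
C = 25.0/5.8 = 4.3103; K_W = (4C−1)/(4C−4)+0.615/C = 1.3692
τ_max = K_W·8FD/(πd³) = 1.3692·593.44 = 812.57 MPa
τ_max > 528 MPa → exceeds allowable

(a) 14 coils; (b) NO, τ_max = 813 MPa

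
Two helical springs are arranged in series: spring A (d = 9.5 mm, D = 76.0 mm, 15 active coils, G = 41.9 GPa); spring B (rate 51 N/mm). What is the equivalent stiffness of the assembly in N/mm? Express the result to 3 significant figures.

5.75 N/mm

k_A = Gd⁴/(8D³N_a) = (41.9×10³)(9.5⁴)/(8·76.0³·15) = 6.4787 N/mm
Series: 1/k_eq = 1/6.4787 + 1/51 = 0.17396; k_eq = 5.7484 N/mm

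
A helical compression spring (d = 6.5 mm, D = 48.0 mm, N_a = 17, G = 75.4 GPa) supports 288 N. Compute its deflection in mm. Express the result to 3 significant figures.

32.2 mm

k = Gd⁴/(8D³N_a) = (75.4×10³)(6.5⁴)/(8·48.0³·17) = 8.9487 N/mm
δ = F/k = 288 / 8.9487 = 32.183 mm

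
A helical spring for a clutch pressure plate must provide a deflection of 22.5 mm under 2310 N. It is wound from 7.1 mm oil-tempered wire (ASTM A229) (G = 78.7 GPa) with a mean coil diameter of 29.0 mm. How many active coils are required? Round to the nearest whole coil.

10

Required rate k = F/δ = 2310/22.5 = 102.67 N/mm
N_a = Gd⁴/(8D³k) = (78.7×10³ × 7.1⁴)/(8 × 29.0³ × 102.67)
    = 1.9999e+08 / 2.00315e+07 = 9.984 → 10 coils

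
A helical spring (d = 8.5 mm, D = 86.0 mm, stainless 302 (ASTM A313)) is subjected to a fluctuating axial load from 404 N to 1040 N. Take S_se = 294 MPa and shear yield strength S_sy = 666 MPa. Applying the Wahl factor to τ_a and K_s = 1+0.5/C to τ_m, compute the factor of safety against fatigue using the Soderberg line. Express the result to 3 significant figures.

C = D/d = 86.0/8.5 = 10.1176; K_W = (4C−1)/(4C−4)+0.615/C = 1.1430; K_s = 1+0.5/C = 1.0494
F_a = (F_max−F_min)/2 = 318 N; F_m = (F_max+F_min)/2 = 722 N
τ_a = K_W·8F_aD/(πd³) = 1.1430 × 113.4 = 129.62 MPa
τ_m = K_s·8F_mD/(πd³) = 1.0494 × 257.47 = 270.19 MPa
Soderberg: 1/n_f = τ_a/S_se + τ_m/S_sy = 129.62/294 + 270.19/666 = 0.44088 + 0.40569 = 0.84657
n_f = 1/0.84657 = 1.181

1.18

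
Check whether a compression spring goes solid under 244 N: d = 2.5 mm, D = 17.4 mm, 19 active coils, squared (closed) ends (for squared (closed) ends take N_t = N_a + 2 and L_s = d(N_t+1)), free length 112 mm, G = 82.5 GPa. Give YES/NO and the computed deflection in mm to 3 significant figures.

YES, δ = 60.6 mm

k = Gd⁴/(8D³N_a) = (82.5×10³)(2.5⁴)/(8·17.4³·19) = 4.0246 N/mm
N_t = 21; L_s = 2.5·22 = 55 mm; δ_solid = L₀ − L_s = 112 − 55 = 57 mm
δ = F/k = 244/4.0246 = 60.627 mm
δ ≥ δ_solid → spring goes solid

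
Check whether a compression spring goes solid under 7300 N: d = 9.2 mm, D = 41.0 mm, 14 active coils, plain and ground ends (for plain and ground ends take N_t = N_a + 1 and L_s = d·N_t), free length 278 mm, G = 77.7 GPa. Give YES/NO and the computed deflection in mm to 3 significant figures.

k = Gd⁴/(8D³N_a) = (77.7×10³)(9.2⁴)/(8·41.0³·14) = 72.111 N/mm
N_t = 15; L_s = 9.2·15 = 138 mm; δ_solid = L₀ − L_s = 278 − 138 = 140 mm
δ = F/k = 7300/72.111 = 101.23 mm
δ < δ_solid → spring does not go solid

NO, δ = 101 mm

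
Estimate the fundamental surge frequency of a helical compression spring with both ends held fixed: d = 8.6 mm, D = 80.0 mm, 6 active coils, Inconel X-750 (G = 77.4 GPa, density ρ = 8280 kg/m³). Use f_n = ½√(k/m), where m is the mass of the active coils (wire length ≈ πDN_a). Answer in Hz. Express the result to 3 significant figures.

77.1 Hz

k = Gd⁴/(8D³N_a) = (77.4×10³)(8.6⁴)/(8·80.0³·6) = 17.228 N/mm = 17228 N/m
Wire length L = πDN_a = π·80.0·6 = 1508 mm
m = ρ·(πd²/4)·L = 8280 × 58.088×10⁻⁶ m² × 1.508 m = 0.72528 kg
f_n = ½√(k/m) = 0.5·√(17228/0.72528) = 0.5·√(23753) = 77.06 Hz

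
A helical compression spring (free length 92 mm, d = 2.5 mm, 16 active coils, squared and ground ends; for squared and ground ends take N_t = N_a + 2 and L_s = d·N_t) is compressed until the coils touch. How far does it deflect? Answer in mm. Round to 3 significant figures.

47.0 mm

N_t = 18; L_s = 2.5·18 = 45 mm
δ_solid = L₀ − L_s = 92 − 45 = 47 mm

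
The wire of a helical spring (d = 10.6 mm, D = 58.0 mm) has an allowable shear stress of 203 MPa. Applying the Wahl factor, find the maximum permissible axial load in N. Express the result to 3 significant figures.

C = D/d = 58.0/10.6 = 5.4717
K_W = (4C−1)/(4C−4) + 0.615/C = 20.887/17.887 + 0.1124 = 1.2801
τ_max = K·8FD/(πd³) → F_max = τ_allow·πd³/(8DK)
F_max = 203·π·10.6³/(8·58.0·1.2801) = 7.5956e+05/593.97 = 1278.8 N

1280 N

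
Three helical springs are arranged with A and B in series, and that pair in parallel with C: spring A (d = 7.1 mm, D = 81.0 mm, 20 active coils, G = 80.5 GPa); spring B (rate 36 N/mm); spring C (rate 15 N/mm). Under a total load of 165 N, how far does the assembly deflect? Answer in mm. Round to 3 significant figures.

9.56 mm

k_A = Gd⁴/(8D³N_a) = (80.5×10³)(7.1⁴)/(8·81.0³·20) = 2.4058 N/mm
Springs A,B series: k_AB = 1/(1/2.4058+1/36) = 2.2551 N/mm; parallel with C: k_eq = 2.2551+15 = 17.255 N/mm
δ = F/k_eq = 165/17.255 = 9.5624 mm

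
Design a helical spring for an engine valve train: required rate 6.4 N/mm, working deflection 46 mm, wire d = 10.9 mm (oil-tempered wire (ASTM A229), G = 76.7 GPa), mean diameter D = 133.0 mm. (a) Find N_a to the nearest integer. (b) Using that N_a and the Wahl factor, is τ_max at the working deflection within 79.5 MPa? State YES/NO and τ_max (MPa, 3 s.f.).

(a) 9 coils; (b) NO, τ_max = 85.9 MPa

N_a = Gd⁴/(8D³k) = (76.7×10³)(10.9⁴)/(8·133.0³·6.4) = 8.988 → N_a = 9
Actual rate k = Gd⁴/(8D³·9) = 6.3917 N/mm
Working load F = kδ = 6.3917·46 = 294.02 N
C = 133.0/10.9 = 12.2018; K_W = (4C−1)/(4C−4)+0.615/C = 1.1174
τ_max = K_W·8FD/(πd³) = 1.1174·76.893 = 85.916 MPa
τ_max > 79.5 MPa → exceeds allowable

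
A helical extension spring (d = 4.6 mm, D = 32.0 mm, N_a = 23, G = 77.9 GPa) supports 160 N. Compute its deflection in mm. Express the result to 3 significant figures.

27.7 mm

k = Gd⁴/(8D³N_a) = (77.9×10³)(4.6⁴)/(8·32.0³·23) = 5.785 N/mm
δ = F/k = 160 / 5.785 = 27.658 mm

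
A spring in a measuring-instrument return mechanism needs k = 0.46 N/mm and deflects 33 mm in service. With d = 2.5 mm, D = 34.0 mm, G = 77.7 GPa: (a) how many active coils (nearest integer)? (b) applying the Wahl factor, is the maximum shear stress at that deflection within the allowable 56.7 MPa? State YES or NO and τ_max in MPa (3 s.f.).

(a) 21 coils; (b) NO, τ_max = 92.9 MPa

N_a = Gd⁴/(8D³k) = (77.7×10³)(2.5⁴)/(8·34.0³·0.46) = 20.98 → N_a = 21
Actual rate k = Gd⁴/(8D³·21) = 0.45966 N/mm
Working load F = kδ = 0.45966·33 = 15.169 N
C = 34.0/2.5 = 13.6000; K_W = (4C−1)/(4C−4)+0.615/C = 1.1047
τ_max = K_W·8FD/(πd³) = 1.1047·84.052 = 92.856 MPa
τ_max > 56.7 MPa → exceeds allowable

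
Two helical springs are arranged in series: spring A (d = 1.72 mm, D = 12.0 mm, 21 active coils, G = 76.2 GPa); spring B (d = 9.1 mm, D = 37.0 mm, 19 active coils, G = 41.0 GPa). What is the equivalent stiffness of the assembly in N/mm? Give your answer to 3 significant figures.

k_A = Gd⁴/(8D³N_a) = (76.2×10³)(1.72⁴)/(8·12.0³·21) = 2.2973 N/mm
k_B = Gd⁴/(8D³N_a) = (41.0×10³)(9.1⁴)/(8·37.0³·19) = 36.517 N/mm
Series: 1/k_eq = 1/2.2973 + 1/36.517 = 0.46268; k_eq = 2.1613 N/mm

2.16 N/mm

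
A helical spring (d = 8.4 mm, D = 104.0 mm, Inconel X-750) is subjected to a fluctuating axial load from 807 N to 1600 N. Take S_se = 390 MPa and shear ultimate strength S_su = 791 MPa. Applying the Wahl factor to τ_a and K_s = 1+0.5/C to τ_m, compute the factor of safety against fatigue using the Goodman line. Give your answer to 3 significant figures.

C = D/d = 104.0/8.4 = 12.3810; K_W = (4C−1)/(4C−4)+0.615/C = 1.1156; K_s = 1+0.5/C = 1.0404
F_a = (F_max−F_min)/2 = 396.5 N; F_m = (F_max+F_min)/2 = 1203.5 N
τ_a = K_W·8F_aD/(πd³) = 1.1156 × 177.17 = 197.64 MPa
τ_m = K_s·8F_mD/(πd³) = 1.0404 × 537.75 = 559.47 MPa
Goodman: 1/n_f = τ_a/S_se + τ_m/S_su = 197.64/390 + 559.47/791 = 0.50677 + 0.70729 = 1.2141
n_f = 1/1.2141 = 0.8237

0.824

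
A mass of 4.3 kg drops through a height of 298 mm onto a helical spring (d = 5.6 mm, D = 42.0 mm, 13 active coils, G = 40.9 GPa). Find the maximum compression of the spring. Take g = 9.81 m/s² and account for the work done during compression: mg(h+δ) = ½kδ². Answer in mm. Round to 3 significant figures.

77.9 mm

k = Gd⁴/(8D³N_a) = (40.9×10³)(5.6⁴)/(8·42.0³·13) = 5.2203 N/mm
W = mg = 4.3 × 9.81 = 42.183 N
½kδ² − Wδ − Wh = 0 → δ = (W + √(W² + 2kWh))/k
δ = (42.183 + √(1779.4 + 131244))/5.2203 = (42.183 + 364.72)/5.2203 = 77.947 mm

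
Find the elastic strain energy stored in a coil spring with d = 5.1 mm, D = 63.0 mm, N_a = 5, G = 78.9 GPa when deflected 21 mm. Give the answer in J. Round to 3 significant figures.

k = Gd⁴/(8D³N_a) = (78.9×10³)(5.1⁴)/(8·63.0³·5) = 5.3367 N/mm
U = ½kδ² = 0.5 × 5.3367 × 21² = 1176.8 N·mm = 1.1768 J

1.18 J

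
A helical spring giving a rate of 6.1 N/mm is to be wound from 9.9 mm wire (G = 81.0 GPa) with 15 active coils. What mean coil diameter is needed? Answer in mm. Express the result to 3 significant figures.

D = (Gd⁴/(8N_a·k))^(1/3) = (81.0×10³·9.9⁴/(8·15·6.1))^(1/3)
  = (1.06295e+06)^(1/3) = 102.0559 mm

102 mm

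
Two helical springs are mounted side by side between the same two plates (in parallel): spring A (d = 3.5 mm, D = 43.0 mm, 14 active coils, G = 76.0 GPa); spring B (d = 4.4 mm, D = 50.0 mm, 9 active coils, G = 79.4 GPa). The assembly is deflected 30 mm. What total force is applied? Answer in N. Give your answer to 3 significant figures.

138 N

k_A = Gd⁴/(8D³N_a) = (76.0×10³)(3.5⁴)/(8·43.0³·14) = 1.2807 N/mm
k_B = Gd⁴/(8D³N_a) = (79.4×10³)(4.4⁴)/(8·50.0³·9) = 3.3067 N/mm
Parallel: k_eq = 1.2807 + 3.3067 = 4.5874 N/mm
F = k_eq·δ = 4.5874·30 = 137.62 N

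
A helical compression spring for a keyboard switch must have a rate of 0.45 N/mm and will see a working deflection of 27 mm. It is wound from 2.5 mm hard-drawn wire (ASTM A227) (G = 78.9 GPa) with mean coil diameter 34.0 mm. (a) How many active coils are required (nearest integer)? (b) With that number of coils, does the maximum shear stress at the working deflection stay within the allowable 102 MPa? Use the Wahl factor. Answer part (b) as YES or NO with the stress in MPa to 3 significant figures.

N_a = Gd⁴/(8D³k) = (78.9×10³)(2.5⁴)/(8·34.0³·0.45) = 21.78 → N_a = 22
Actual rate k = Gd⁴/(8D³·22) = 0.44554 N/mm
Working load F = kδ = 0.44554·27 = 12.03 N
C = 34.0/2.5 = 13.6000; K_W = (4C−1)/(4C−4)+0.615/C = 1.1047
τ_max = K_W·8FD/(πd³) = 1.1047·66.658 = 73.64 MPa
τ_max ≤ 102 MPa → acceptable

(a) 22 coils; (b) YES, τ_max = 73.6 MPa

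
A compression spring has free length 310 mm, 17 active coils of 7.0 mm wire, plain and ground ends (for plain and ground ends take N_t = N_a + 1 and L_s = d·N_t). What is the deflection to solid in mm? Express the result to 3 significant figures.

N_t = 18; L_s = 7.0·18 = 126 mm
δ_solid = L₀ − L_s = 310 − 126 = 184 mm

184 mm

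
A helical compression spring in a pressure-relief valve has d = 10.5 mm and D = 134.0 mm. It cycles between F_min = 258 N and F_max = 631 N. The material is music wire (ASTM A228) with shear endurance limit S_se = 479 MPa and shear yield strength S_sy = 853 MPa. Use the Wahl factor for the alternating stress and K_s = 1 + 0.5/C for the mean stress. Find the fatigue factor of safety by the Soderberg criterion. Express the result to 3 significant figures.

C = D/d = 134.0/10.5 = 12.7619; K_W = (4C−1)/(4C−4)+0.615/C = 1.1120; K_s = 1+0.5/C = 1.0392
F_a = (F_max−F_min)/2 = 186.5 N; F_m = (F_max+F_min)/2 = 444.5 N
τ_a = K_W·8F_aD/(πd³) = 1.1120 × 54.974 = 61.128 MPa
τ_m = K_s·8F_mD/(πd³) = 1.0392 × 131.02 = 136.16 MPa
Soderberg: 1/n_f = τ_a/S_se + τ_m/S_sy = 61.128/479 + 136.16/853 = 0.12762 + 0.15962 = 0.28724
n_f = 1/0.28724 = 3.481

3.48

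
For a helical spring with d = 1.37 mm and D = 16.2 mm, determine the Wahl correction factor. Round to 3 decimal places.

1.121

C = D/d = 16.2/1.37 = 11.8248
K_W = (4C−1)/(4C−4) + 0.615/C = 46.299/43.299 + 0.0520 = 1.1213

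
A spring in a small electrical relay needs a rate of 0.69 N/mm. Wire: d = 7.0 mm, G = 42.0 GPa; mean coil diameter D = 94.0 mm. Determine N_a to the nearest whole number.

22

N_a = Gd⁴/(8D³k) = (42.0×10³ × 7.0⁴)/(8 × 94.0³ × 0.69)
    = 1.00842e+08 / 4.58482e+06 = 21.99 → 22 coils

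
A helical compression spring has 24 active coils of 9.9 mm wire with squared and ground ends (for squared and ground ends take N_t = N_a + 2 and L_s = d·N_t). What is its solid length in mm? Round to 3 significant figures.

squared and ground ends: N_t = N_a + 2 = 24 + 2 = 26
L_s = d·N_t = 9.9 × 26 = 257.4 mm

257 mm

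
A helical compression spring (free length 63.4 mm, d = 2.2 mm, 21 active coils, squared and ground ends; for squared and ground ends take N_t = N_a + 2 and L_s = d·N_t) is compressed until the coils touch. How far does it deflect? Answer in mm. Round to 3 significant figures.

12.8 mm

N_t = 23; L_s = 2.2·23 = 50.6 mm
δ_solid = L₀ − L_s = 63.4 − 50.6 = 12.8 mm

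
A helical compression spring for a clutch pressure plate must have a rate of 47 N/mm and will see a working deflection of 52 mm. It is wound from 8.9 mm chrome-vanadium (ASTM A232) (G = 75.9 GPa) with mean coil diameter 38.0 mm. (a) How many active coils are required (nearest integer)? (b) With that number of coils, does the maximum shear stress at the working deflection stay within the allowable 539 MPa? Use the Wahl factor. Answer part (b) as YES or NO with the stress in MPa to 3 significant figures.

(a) 23 coils; (b) YES, τ_max = 462 MPa

N_a = Gd⁴/(8D³k) = (75.9×10³)(8.9⁴)/(8·38.0³·47) = 23.08 → N_a = 23
Actual rate k = Gd⁴/(8D³·23) = 47.166 N/mm
Working load F = kδ = 47.166·52 = 2452.7 N
C = 38.0/8.9 = 4.2697; K_W = (4C−1)/(4C−4)+0.615/C = 1.3734
τ_max = K_W·8FD/(πd³) = 1.3734·336.66 = 462.37 MPa
τ_max ≤ 539 MPa → acceptable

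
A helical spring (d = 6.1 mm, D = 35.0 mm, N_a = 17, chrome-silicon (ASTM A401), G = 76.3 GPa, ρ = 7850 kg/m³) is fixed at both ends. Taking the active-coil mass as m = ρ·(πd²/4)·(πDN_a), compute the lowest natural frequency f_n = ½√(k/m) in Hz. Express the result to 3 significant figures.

k = Gd⁴/(8D³N_a) = (76.3×10³)(6.1⁴)/(8·35.0³·17) = 18.118 N/mm = 18118 N/m
Wire length L = πDN_a = π·35.0·17 = 1869.2 mm
m = ρ·(πd²/4)·L = 7850 × 29.225×10⁻⁶ m² × 1.8692 m = 0.42883 kg
f_n = ½√(k/m) = 0.5·√(18118/0.42883) = 0.5·√(42249) = 102.77 Hz

103 Hz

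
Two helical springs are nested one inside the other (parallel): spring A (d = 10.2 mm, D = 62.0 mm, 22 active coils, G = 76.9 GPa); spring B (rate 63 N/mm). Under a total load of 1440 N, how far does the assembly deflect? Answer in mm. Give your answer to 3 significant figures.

k_A = Gd⁴/(8D³N_a) = (76.9×10³)(10.2⁴)/(8·62.0³·22) = 19.844 N/mm
Parallel: k_eq = 19.844 + 63 = 82.844 N/mm
δ = F/k_eq = 1440/82.844 = 17.382 mm

17.4 mm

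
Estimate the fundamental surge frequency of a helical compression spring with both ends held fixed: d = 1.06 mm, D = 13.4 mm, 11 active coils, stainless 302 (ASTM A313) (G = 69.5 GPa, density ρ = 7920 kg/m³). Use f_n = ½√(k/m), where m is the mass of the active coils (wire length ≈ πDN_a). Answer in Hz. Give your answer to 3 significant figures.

179 Hz

k = Gd⁴/(8D³N_a) = (69.5×10³)(1.06⁴)/(8·13.4³·11) = 0.41439 N/mm = 414.39 N/m
Wire length L = πDN_a = π·13.4·11 = 463.07 mm
m = ρ·(πd²/4)·L = 7920 × 0.88247×10⁻⁶ m² × 0.46307 m = 0.0032365 kg
f_n = ½√(k/m) = 0.5·√(414.39/0.0032365) = 0.5·√(1.2804e+05) = 178.91 Hz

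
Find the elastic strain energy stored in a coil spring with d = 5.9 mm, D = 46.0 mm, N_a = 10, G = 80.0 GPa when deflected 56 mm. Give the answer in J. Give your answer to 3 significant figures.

19.5 J

k = Gd⁴/(8D³N_a) = (80.0×10³)(5.9⁴)/(8·46.0³·10) = 12.449 N/mm
U = ½kδ² = 0.5 × 12.449 × 56² = 19520 N·mm = 19.52 J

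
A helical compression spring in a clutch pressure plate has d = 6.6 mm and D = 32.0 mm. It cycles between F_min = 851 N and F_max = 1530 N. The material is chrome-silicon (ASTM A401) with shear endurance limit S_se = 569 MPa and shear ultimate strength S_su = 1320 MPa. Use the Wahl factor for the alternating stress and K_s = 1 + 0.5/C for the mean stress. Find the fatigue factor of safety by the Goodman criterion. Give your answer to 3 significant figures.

1.98

C = D/d = 32.0/6.6 = 4.8485; K_W = (4C−1)/(4C−4)+0.615/C = 1.3217; K_s = 1+0.5/C = 1.1031
F_a = (F_max−F_min)/2 = 339.5 N; F_m = (F_max+F_min)/2 = 1190.5 N
τ_a = K_W·8F_aD/(πd³) = 1.3217 × 96.227 = 127.19 MPa
τ_m = K_s·8F_mD/(πd³) = 1.1031 × 337.43 = 372.23 MPa
Goodman: 1/n_f = τ_a/S_se + τ_m/S_su = 127.19/569 + 372.23/1320 = 0.22353 + 0.28199 = 0.50552
n_f = 1/0.50552 = 1.978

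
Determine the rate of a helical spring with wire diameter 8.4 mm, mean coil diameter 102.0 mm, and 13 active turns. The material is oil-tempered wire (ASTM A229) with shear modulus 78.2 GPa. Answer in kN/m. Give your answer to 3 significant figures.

3.53 kN/m

k = Gd⁴/(8D³N_a) = (78.2×10³ × 8.4⁴) / (8 × 102.0³ × 13)
  = 3.89335e+08 / 1.10366e+08 = 3.5277 N/mm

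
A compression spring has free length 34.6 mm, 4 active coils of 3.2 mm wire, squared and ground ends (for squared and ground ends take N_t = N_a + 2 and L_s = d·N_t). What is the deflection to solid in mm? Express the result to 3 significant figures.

15.4 mm

N_t = 6; L_s = 3.2·6 = 19.2 mm
δ_solid = L₀ − L_s = 34.6 − 19.2 = 15.4 mm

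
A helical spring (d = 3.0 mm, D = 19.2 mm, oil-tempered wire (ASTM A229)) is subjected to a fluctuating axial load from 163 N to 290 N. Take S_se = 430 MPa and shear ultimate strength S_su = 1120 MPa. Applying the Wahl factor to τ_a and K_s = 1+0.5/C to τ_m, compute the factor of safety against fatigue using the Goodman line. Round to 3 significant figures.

1.38

C = D/d = 19.2/3.0 = 6.4000; K_W = (4C−1)/(4C−4)+0.615/C = 1.2350; K_s = 1+0.5/C = 1.0781
F_a = (F_max−F_min)/2 = 63.5 N; F_m = (F_max+F_min)/2 = 226.5 N
τ_a = K_W·8F_aD/(πd³) = 1.2350 × 114.99 = 142.01 MPa
τ_m = K_s·8F_mD/(πd³) = 1.0781 × 410.15 = 442.2 MPa
Goodman: 1/n_f = τ_a/S_se + τ_m/S_su = 142.01/430 + 442.2/1120 = 0.33025 + 0.39482 = 0.72507
n_f = 1/0.72507 = 1.379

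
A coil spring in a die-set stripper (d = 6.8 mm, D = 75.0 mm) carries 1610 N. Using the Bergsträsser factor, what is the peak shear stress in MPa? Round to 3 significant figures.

Spring index C = D/d = 75.0/6.8 = 11.0294
K_B = (4C+2)/(4C−3) = 46.118/41.118 = 1.1216
τ₀ = 8FD/(πd³) = 8·1610·75.0/(π·6.8³) = 966000/987.82 = 977.91 MPa
τ_max = K·τ₀ = 1.1216 × 977.91 = 1096.8 MPa

1100 MPa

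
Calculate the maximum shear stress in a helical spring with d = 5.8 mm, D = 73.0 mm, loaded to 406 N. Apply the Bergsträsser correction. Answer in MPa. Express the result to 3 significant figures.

Spring index C = D/d = 73.0/5.8 = 12.5862
K_B = (4C+2)/(4C−3) = 52.345/47.345 = 1.1056
τ₀ = 8FD/(πd³) = 8·406·73.0/(π·5.8³) = 237104/612.96 = 386.82 MPa
τ_max = K·τ₀ = 1.1056 × 386.82 = 427.67 MPa

428 MPa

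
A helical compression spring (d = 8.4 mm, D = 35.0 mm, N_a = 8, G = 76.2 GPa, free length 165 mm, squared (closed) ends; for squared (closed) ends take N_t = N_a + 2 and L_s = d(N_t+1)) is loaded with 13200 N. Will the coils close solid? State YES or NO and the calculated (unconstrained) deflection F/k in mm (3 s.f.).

YES, δ = 95.5 mm

k = Gd⁴/(8D³N_a) = (76.2×10³)(8.4⁴)/(8·35.0³·8) = 138.26 N/mm
N_t = 10; L_s = 8.4·11 = 92.4 mm; δ_solid = L₀ − L_s = 165 − 92.4 = 72.6 mm
δ = F/k = 13200/138.26 = 95.474 mm
δ ≥ δ_solid → spring goes solid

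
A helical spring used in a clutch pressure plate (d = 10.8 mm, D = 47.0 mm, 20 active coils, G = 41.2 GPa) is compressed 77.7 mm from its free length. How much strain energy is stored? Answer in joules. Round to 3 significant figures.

102 J

k = Gd⁴/(8D³N_a) = (41.2×10³)(10.8⁴)/(8·47.0³·20) = 33.743 N/mm
U = ½kδ² = 0.5 × 33.743 × 77.7² = 1.0186e+05 N·mm = 101.86 J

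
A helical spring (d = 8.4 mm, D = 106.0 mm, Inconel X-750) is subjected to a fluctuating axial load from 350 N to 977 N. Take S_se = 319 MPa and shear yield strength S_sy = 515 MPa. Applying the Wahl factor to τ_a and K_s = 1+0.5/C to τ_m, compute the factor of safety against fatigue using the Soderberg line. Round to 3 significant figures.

C = D/d = 106.0/8.4 = 12.6190; K_W = (4C−1)/(4C−4)+0.615/C = 1.1133; K_s = 1+0.5/C = 1.0396
F_a = (F_max−F_min)/2 = 313.5 N; F_m = (F_max+F_min)/2 = 663.5 N
τ_a = K_W·8F_aD/(πd³) = 1.1133 × 142.77 = 158.95 MPa
τ_m = K_s·8F_mD/(πd³) = 1.0396 × 302.17 = 314.14 MPa
Soderberg: 1/n_f = τ_a/S_se + τ_m/S_sy = 158.95/319 + 314.14/515 = 0.49827 + 0.60998 = 1.1082
n_f = 1/1.1082 = 0.9023

0.902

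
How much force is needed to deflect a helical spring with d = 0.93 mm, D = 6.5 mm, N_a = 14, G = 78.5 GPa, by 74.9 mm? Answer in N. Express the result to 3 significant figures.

143 N

k = Gd⁴/(8D³N_a) = (78.5×10³)(0.93⁴)/(8·6.5³·14) = 1.9092 N/mm
F = k·δ = 1.9092 × 74.9 = 143 N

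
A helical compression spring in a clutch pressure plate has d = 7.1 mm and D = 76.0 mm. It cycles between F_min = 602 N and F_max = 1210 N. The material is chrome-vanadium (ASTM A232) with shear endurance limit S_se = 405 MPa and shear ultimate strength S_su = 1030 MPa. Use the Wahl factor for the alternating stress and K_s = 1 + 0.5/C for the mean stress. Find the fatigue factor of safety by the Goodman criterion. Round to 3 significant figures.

C = D/d = 76.0/7.1 = 10.7042; K_W = (4C−1)/(4C−4)+0.615/C = 1.1347; K_s = 1+0.5/C = 1.0467
F_a = (F_max−F_min)/2 = 304 N; F_m = (F_max+F_min)/2 = 906 N
τ_a = K_W·8F_aD/(πd³) = 1.1347 × 164.38 = 186.53 MPa
τ_m = K_s·8F_mD/(πd³) = 1.0467 × 489.9 = 512.78 MPa
Goodman: 1/n_f = τ_a/S_se + τ_m/S_su = 186.53/405 + 512.78/1030 = 0.46057 + 0.49785 = 0.95842
n_f = 1/0.95842 = 1.043

1.04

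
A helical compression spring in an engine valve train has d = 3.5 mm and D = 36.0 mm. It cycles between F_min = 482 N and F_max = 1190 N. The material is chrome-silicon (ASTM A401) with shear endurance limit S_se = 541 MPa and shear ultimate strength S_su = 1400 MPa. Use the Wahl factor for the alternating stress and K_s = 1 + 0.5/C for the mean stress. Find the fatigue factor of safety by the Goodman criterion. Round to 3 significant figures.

0.341

C = D/d = 36.0/3.5 = 10.2857; K_W = (4C−1)/(4C−4)+0.615/C = 1.1406; K_s = 1+0.5/C = 1.0486
F_a = (F_max−F_min)/2 = 354 N; F_m = (F_max+F_min)/2 = 836 N
τ_a = K_W·8F_aD/(πd³) = 1.1406 × 756.91 = 863.3 MPa
τ_m = K_s·8F_mD/(πd³) = 1.0486 × 1787.5 = 1874.4 MPa
Goodman: 1/n_f = τ_a/S_se + τ_m/S_su = 863.3/541 + 1874.4/1400 = 1.59574 + 1.33885 = 2.9346
n_f = 1/2.9346 = 0.3408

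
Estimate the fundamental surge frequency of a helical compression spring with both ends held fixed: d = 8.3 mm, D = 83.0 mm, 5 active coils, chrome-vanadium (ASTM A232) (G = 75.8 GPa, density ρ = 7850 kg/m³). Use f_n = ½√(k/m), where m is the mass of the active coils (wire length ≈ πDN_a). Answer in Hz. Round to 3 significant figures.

k = Gd⁴/(8D³N_a) = (75.8×10³)(8.3⁴)/(8·83.0³·5) = 15.729 N/mm = 15729 N/m
Wire length L = πDN_a = π·83.0·5 = 1303.8 mm
m = ρ·(πd²/4)·L = 7850 × 54.106×10⁻⁶ m² × 1.3038 m = 0.55375 kg
f_n = ½√(k/m) = 0.5·√(15729/0.55375) = 0.5·√(28404) = 84.267 Hz

84.3 Hz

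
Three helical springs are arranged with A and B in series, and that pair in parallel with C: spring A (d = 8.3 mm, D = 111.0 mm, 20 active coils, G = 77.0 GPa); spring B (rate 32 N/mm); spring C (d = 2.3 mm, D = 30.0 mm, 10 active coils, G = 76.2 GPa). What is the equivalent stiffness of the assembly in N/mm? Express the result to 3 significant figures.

k_A = Gd⁴/(8D³N_a) = (77.0×10³)(8.3⁴)/(8·111.0³·20) = 1.67 N/mm
k_C = Gd⁴/(8D³N_a) = (76.2×10³)(2.3⁴)/(8·30.0³·10) = 0.98722 N/mm
Springs A,B series: k_AB = 1/(1/1.67+1/32) = 1.5872 N/mm; parallel with C: k_eq = 1.5872+0.98722 = 2.5744 N/mm

2.57 N/mm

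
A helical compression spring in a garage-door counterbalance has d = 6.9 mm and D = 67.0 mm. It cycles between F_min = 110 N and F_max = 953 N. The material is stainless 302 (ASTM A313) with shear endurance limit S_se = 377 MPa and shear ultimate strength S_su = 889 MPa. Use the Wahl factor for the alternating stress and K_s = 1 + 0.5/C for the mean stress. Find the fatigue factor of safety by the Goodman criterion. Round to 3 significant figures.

C = D/d = 67.0/6.9 = 9.7101; K_W = (4C−1)/(4C−4)+0.615/C = 1.1494; K_s = 1+0.5/C = 1.0515
F_a = (F_max−F_min)/2 = 421.5 N; F_m = (F_max+F_min)/2 = 531.5 N
τ_a = K_W·8F_aD/(πd³) = 1.1494 × 218.91 = 251.62 MPa
τ_m = K_s·8F_mD/(πd³) = 1.0515 × 276.04 = 290.25 MPa
Goodman: 1/n_f = τ_a/S_se + τ_m/S_su = 251.62/377 + 290.25/889 = 0.66744 + 0.32649 = 0.99393
n_f = 1/0.99393 = 1.006

1.01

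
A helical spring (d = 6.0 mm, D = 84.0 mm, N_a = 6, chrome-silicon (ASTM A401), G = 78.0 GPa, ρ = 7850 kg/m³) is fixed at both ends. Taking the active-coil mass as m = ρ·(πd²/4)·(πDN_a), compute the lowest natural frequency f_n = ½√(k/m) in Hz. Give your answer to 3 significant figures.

50.3 Hz

k = Gd⁴/(8D³N_a) = (78.0×10³)(6.0⁴)/(8·84.0³·6) = 3.5532 N/mm = 3553.2 N/m
Wire length L = πDN_a = π·84.0·6 = 1583.4 mm
m = ρ·(πd²/4)·L = 7850 × 28.274×10⁻⁶ m² × 1.5834 m = 0.35143 kg
f_n = ½√(k/m) = 0.5·√(3553.2/0.35143) = 0.5·√(10111) = 50.276 Hz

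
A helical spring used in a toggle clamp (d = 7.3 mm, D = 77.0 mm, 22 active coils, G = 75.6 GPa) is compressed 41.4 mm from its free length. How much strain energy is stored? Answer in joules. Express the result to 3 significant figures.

2.29 J

k = Gd⁴/(8D³N_a) = (75.6×10³)(7.3⁴)/(8·77.0³·22) = 2.672 N/mm
U = ½kδ² = 0.5 × 2.672 × 41.4² = 2289.8 N·mm = 2.2898 J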